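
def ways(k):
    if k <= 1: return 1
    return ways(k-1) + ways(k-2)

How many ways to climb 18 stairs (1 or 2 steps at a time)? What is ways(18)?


Building up from base cases:
ways(0) = 1
ways(1) = 1
ways(2) = ways(1) + ways(0) = 1 + 1 = 2
ways(3) = ways(2) + ways(1) = 2 + 1 = 3
ways(4) = ways(3) + ways(2) = 3 + 2 = 5
ways(5) = ways(4) + ways(3) = 5 + 3 = 8
ways(6) = ways(5) + ways(4) = 8 + 5 = 13
ways(7) = ways(6) + ways(5) = 13 + 8 = 21
ways(8) = ways(7) + ways(6) = 21 + 13 = 34
ways(9) = ways(8) + ways(7) = 34 + 21 = 55
ways(10) = ways(9) + ways(8) = 55 + 34 = 89
ways(11) = ways(10) + ways(9) = 89 + 55 = 144
ways(12) = ways(11) + ways(10) = 144 + 89 = 233
ways(13) = ways(12) + ways(11) = 233 + 144 = 377
ways(14) = ways(13) + ways(12) = 377 + 233 = 610
ways(15) = ways(14) + ways(13) = 610 + 377 = 987
ways(16) = ways(15) + ways(14) = 987 + 610 = 1597
ways(17) = ways(16) + ways(15) = 1597 + 987 = 2584
ways(18) = ways(17) + ways(16) = 2584 + 1597 = 4181

4181


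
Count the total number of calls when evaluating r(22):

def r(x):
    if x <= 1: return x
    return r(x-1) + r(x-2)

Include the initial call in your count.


Let C(n) = total calls for r(n)
C(0) = 1, C(1) = 1
C(2) = 1 + C(1) + C(0) = 1 + 1 + 1 = 3
C(3) = 1 + C(2) + C(1) = 1 + 3 + 1 = 5
C(4) = 1 + C(3) + C(2) = 1 + 5 + 3 = 9
C(5) = 1 + C(4) + C(3) = 1 + 9 + 5 = 15
C(6) = 1 + C(5) + C(4) = 1 + 15 + 9 = 25
C(7) = 1 + C(6) + C(5) = 1 + 25 + 15 = 41
C(8) = 1 + C(7) + C(6) = 1 + 41 + 25 = 67
C(9) = 1 + C(8) + C(7) = 1 + 67 + 41 = 109
C(10) = 1 + C(9) + C(8) = 1 + 109 + 67 = 177
C(11) = 1 + C(10) + C(9) = 1 + 177 + 109 = 287
C(12) = 1 + C(11) + C(10) = 1 + 287 + 177 = 465
C(13) = 1 + C(12) + C(11) = 1 + 465 + 287 = 753
C(14) = 1 + C(13) + C(12) = 1 + 753 + 465 = 1219
C(15) = 1 + C(14) + C(13) = 1 + 1219 + 753 = 1973
C(16) = 1 + C(15) + C(14) = 1 + 1973 + 1219 = 3193
C(17) = 1 + C(16) + C(15) = 1 + 3193 + 1973 = 5167
C(18) = 1 + C(17) + C(16) = 1 + 5167 + 3193 = 8361
C(19) = 1 + C(18) + C(17) = 1 + 8361 + 5167 = 13529
C(20) = 1 + C(19) + C(18) = 1 + 13529 + 8361 = 21891
C(21) = 1 + C(20) + C(19) = 1 + 21891 + 13529 = 35421
C(22) = 1 + C(21) + C(20) = 1 + 35421 + 21891 = 57313

57313


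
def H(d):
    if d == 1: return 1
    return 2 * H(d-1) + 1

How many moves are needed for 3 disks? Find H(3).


H(3) = 2 * H(2) + 1
H(2) = 2 * H(1) + 1
H(1) = 1  (base case)
H(2) = 2 * 1 + 1 = 3
H(3) = 2 * 3 + 1 = 7

7


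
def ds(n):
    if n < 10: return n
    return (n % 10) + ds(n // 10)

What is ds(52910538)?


ds(52910538) = 8 + ds(5291053)
ds(5291053) = 3 + ds(529105)
ds(529105) = 5 + ds(52910)
ds(52910) = 0 + ds(5291)
ds(5291) = 1 + ds(529)
ds(529) = 9 + ds(52)
ds(52) = 2 + ds(5)
ds(5) = 5  (base case)
Total: 8 + 3 + 5 + 0 + 1 + 9 + 2 + 5 = 33

33


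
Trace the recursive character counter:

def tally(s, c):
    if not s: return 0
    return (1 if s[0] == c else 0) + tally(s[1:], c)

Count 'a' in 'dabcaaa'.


s[0]='d' != 'a' -> 0
s[0]='a' == 'a' -> 1
s[0]='b' != 'a' -> 0
s[0]='c' != 'a' -> 0
s[0]='a' == 'a' -> 1
s[0]='a' == 'a' -> 1
s[0]='a' == 'a' -> 1
Sum: 0 + 1 + 0 + 0 + 1 + 1 + 1 = 4

4


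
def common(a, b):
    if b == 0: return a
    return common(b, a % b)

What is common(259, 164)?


common(259, 164) = common(164, 95)
common(164, 95) = common(95, 69)
common(95, 69) = common(69, 26)
common(69, 26) = common(26, 17)
common(26, 17) = common(17, 9)
common(17, 9) = common(9, 8)
common(9, 8) = common(8, 1)
common(8, 1) = common(1, 0)
common(1, 0) = 1  (base case)

1


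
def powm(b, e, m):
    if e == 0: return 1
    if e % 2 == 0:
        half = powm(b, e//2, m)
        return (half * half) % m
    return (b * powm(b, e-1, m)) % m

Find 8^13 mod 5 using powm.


powm(8, 13, 5): e is odd, compute powm(8, 12, 5)
  powm(8, 12, 5): e is even, compute powm(8, 6, 5)
    powm(8, 6, 5): e is even, compute powm(8, 3, 5)
      powm(8, 3, 5): e is odd, compute powm(8, 2, 5)
        powm(8, 2, 5): e is even, compute powm(8, 1, 5)
          powm(8, 1, 5): e is odd, compute powm(8, 0, 5)
          powm(8, 0, 5) = 1
          (8 * 1) % 5 = 3
        half=3, (3*3) % 5 = 4
      (8 * 4) % 5 = 2
    half=2, (2*2) % 5 = 4
  half=4, (4*4) % 5 = 1
(8 * 1) % 5 = 3

3


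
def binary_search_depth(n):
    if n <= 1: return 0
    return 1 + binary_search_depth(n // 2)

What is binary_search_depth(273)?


273 / 2 = 136
136 / 2 = 68
68 / 2 = 34
34 / 2 = 17
17 / 2 = 8
8 / 2 = 4
4 / 2 = 2
2 / 2 = 1
Reached 1 after 8 halvings

8


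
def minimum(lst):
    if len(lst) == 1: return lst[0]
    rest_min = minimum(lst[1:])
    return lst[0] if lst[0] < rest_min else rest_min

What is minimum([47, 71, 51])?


minimum([47, 71, 51]): compare 47 with minimum([71, 51])
minimum([71, 51]): compare 71 with minimum([51])
minimum([51]) = 51  (base case)
Compare 71 with 51 -> 51
Compare 47 with 51 -> 47

47


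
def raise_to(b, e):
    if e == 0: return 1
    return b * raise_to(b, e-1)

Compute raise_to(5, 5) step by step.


raise_to(5, 5)
= 5 * raise_to(5, 4)
= 5 * 5 * raise_to(5, 3)
= 5 * 5 * 5 * raise_to(5, 2)
= 5 * 5 * 5 * 5 * raise_to(5, 1)
= 5 * 5 * 5 * 5 * 5 * raise_to(5, 0)
= 5 * 5 * 5 * 5 * 5 * 1
= 3125

3125


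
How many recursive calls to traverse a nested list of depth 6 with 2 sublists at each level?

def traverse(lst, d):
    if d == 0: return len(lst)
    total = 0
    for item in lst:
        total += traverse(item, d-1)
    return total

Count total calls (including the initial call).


At depth 0 (root): 1 call
At depth 1: each of 1 parents calls traverse on 2 children = 2 calls
At depth 2: each of 2 parents calls traverse on 2 children = 4 calls
At depth 3: each of 4 parents calls traverse on 2 children = 8 calls
At depth 4: each of 8 parents calls traverse on 2 children = 16 calls
At depth 5: each of 16 parents calls traverse on 2 children = 32 calls
At depth 6: each of 32 parents calls traverse on 2 children = 64 calls
Total: 1 + 2 + 4 + 8 + 16 + 32 + 64 = 127

127


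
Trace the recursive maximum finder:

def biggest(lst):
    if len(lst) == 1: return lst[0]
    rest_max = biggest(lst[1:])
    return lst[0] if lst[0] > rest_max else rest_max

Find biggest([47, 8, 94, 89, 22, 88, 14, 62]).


biggest([47, 8, 94, 89, 22, 88, 14, 62]): compare 47 with biggest([8, 94, 89, 22, 88, 14, 62])
biggest([8, 94, 89, 22, 88, 14, 62]): compare 8 with biggest([94, 89, 22, 88, 14, 62])
biggest([94, 89, 22, 88, 14, 62]): compare 94 with biggest([89, 22, 88, 14, 62])
biggest([89, 22, 88, 14, 62]): compare 89 with biggest([22, 88, 14, 62])
biggest([22, 88, 14, 62]): compare 22 with biggest([88, 14, 62])
biggest([88, 14, 62]): compare 88 with biggest([14, 62])
biggest([14, 62]): compare 14 with biggest([62])
biggest([62]) = 62  (base case)
Compare 14 with 62 -> 62
Compare 88 with 62 -> 88
Compare 22 with 88 -> 88
Compare 89 with 88 -> 89
Compare 94 with 89 -> 94
Compare 8 with 94 -> 94
Compare 47 with 94 -> 94

94


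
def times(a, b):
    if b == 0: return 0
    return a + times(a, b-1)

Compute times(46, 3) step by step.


times(46, 3) = 46 + times(46, 2)
times(46, 2) = 46 + times(46, 1)
times(46, 1) = 46 + times(46, 0)
times(46, 0) = 0  (base case)
Total: 46 + 46 + 46 + 0 = 138

138


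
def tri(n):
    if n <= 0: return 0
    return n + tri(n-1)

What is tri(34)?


tri(34)
= 34 + 33 + 32 + 31 + 30 + 29 + 28 + 27 + 26 + 25 + 24 + 23 + 22 + 21 + 20 + 19 + 18 + 17 + 16 + 15 + 14 + 13 + 12 + 11 + 10 + 9 + 8 + 7 + 6 + 5 + 4 + 3 + 2 + 1 + tri(0)
= 34 + 33 + 32 + 31 + 30 + 29 + 28 + 27 + 26 + 25 + 24 + 23 + 22 + 21 + 20 + 19 + 18 + 17 + 16 + 15 + 14 + 13 + 12 + 11 + 10 + 9 + 8 + 7 + 6 + 5 + 4 + 3 + 2 + 1 + 0
= 595

595


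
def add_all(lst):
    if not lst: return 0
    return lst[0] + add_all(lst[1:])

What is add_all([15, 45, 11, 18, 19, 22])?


add_all([15, 45, 11, 18, 19, 22]) = 15 + add_all([45, 11, 18, 19, 22])
add_all([45, 11, 18, 19, 22]) = 45 + add_all([11, 18, 19, 22])
add_all([11, 18, 19, 22]) = 11 + add_all([18, 19, 22])
add_all([18, 19, 22]) = 18 + add_all([19, 22])
add_all([19, 22]) = 19 + add_all([22])
add_all([22]) = 22 + add_all([])
add_all([]) = 0  (base case)
Total: 15 + 45 + 11 + 18 + 19 + 22 + 0 = 130

130


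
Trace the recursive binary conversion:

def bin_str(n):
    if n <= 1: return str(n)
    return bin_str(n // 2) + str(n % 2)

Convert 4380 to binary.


bin_str(4380) = bin_str(2190) + '0'
bin_str(2190) = bin_str(1095) + '0'
bin_str(1095) = bin_str(547) + '1'
bin_str(547) = bin_str(273) + '1'
bin_str(273) = bin_str(136) + '1'
bin_str(136) = bin_str(68) + '0'
bin_str(68) = bin_str(34) + '0'
bin_str(34) = bin_str(17) + '0'
bin_str(17) = bin_str(8) + '1'
bin_str(8) = bin_str(4) + '0'
bin_str(4) = bin_str(2) + '0'
bin_str(2) = bin_str(1) + '0'
bin_str(1) = '1'  (base case)
Concatenating: '1' + '0' + '0' + '0' + '1' + '0' + '0' + '0' + '1' + '1' + '1' + '0' + '0' = '1000100011100'

1000100011100


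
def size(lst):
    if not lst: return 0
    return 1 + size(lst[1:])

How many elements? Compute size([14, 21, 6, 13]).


size([14, 21, 6, 13]) = 1 + size([21, 6, 13])
size([21, 6, 13]) = 1 + size([6, 13])
size([6, 13]) = 1 + size([13])
size([13]) = 1 + size([])
size([]) = 0  (base case)
Unwinding: 1 + 1 + 1 + 1 + 0 = 4

4


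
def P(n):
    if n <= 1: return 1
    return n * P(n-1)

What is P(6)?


P(6)
= 6 * P(5)
= 6 * 5 * P(4)
= 6 * 5 * 4 * P(3)
= 6 * 5 * 4 * 3 * P(2)
= 6 * 5 * 4 * 3 * 2 * P(1)
= 6 * 5 * 4 * 3 * 2 * 1
= 720

720


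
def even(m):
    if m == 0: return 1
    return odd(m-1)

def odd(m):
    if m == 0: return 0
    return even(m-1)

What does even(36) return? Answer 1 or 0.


even(36) = odd(35)
odd(35) = even(34)
even(34) = odd(33)
odd(33) = even(32)
even(32) = odd(31)
odd(31) = even(30)
even(30) = odd(29)
odd(29) = even(28)
even(28) = odd(27)
odd(27) = even(26)
even(26) = odd(25)
odd(25) = even(24)
even(24) = odd(23)
odd(23) = even(22)
even(22) = odd(21)
odd(21) = even(20)
even(20) = odd(19)
odd(19) = even(18)
even(18) = odd(17)
odd(17) = even(16)
even(16) = odd(15)
odd(15) = even(14)
even(14) = odd(13)
odd(13) = even(12)
even(12) = odd(11)
odd(11) = even(10)
even(10) = odd(9)
odd(9) = even(8)
even(8) = odd(7)
odd(7) = even(6)
even(6) = odd(5)
odd(5) = even(4)
even(4) = odd(3)
odd(3) = even(2)
even(2) = odd(1)
odd(1) = even(0)
even(0) = 1  (base case)
Result: 1

1


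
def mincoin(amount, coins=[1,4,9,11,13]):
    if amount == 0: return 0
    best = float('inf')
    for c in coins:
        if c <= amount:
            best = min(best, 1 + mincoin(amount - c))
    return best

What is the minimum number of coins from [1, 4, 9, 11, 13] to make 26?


Building up with DP:
mincoin(0) = 0
mincoin(1) = min(1+mincoin(0)=1+0=1) = 1
mincoin(2) = min(1+mincoin(1)=1+1=2) = 2
mincoin(3) = min(1+mincoin(2)=1+2=3) = 3
mincoin(4) = min(1+mincoin(3)=1+3=4, 1+mincoin(0)=1+0=1) = 1
mincoin(5) = min(1+mincoin(4)=1+1=2, 1+mincoin(1)=1+1=2) = 2
mincoin(6) = min(1+mincoin(5)=1+2=3, 1+mincoin(2)=1+2=3) = 3
mincoin(7) = min(1+mincoin(6)=1+3=4, 1+mincoin(3)=1+3=4) = 4
mincoin(8) = min(1+mincoin(7)=1+4=5, 1+mincoin(4)=1+1=2) = 2
mincoin(9) = min(1+mincoin(8)=1+2=3, 1+mincoin(5)=1+2=3, 1+mincoin(0)=1+0=1) = 1
mincoin(10) = min(1+mincoin(9)=1+1=2, 1+mincoin(6)=1+3=4, 1+mincoin(1)=1+1=2) = 2
mincoin(11) = min(1+mincoin(10)=1+2=3, 1+mincoin(7)=1+4=5, 1+mincoin(2)=1+2=3, 1+mincoin(0)=1+0=1) = 1
mincoin(12) = min(1+mincoin(11)=1+1=2, 1+mincoin(8)=1+2=3, 1+mincoin(3)=1+3=4, 1+mincoin(1)=1+1=2) = 2
mincoin(13) = min(1+mincoin(12)=1+2=3, 1+mincoin(9)=1+1=2, 1+mincoin(4)=1+1=2, 1+mincoin(2)=1+2=3, 1+mincoin(0)=1+0=1) = 1
mincoin(14) = min(1+mincoin(13)=1+1=2, 1+mincoin(10)=1+2=3, 1+mincoin(5)=1+2=3, 1+mincoin(3)=1+3=4, 1+mincoin(1)=1+1=2) = 2
mincoin(15) = min(1+mincoin(14)=1+2=3, 1+mincoin(11)=1+1=2, 1+mincoin(6)=1+3=4, 1+mincoin(4)=1+1=2, 1+mincoin(2)=1+2=3) = 2
mincoin(16) = min(1+mincoin(15)=1+2=3, 1+mincoin(12)=1+2=3, 1+mincoin(7)=1+4=5, 1+mincoin(5)=1+2=3, 1+mincoin(3)=1+3=4) = 3
mincoin(17) = min(1+mincoin(16)=1+3=4, 1+mincoin(13)=1+1=2, 1+mincoin(8)=1+2=3, 1+mincoin(6)=1+3=4, 1+mincoin(4)=1+1=2) = 2
mincoin(18) = min(1+mincoin(17)=1+2=3, 1+mincoin(14)=1+2=3, 1+mincoin(9)=1+1=2, 1+mincoin(7)=1+4=5, 1+mincoin(5)=1+2=3) = 2
mincoin(19) = min(1+mincoin(18)=1+2=3, 1+mincoin(15)=1+2=3, 1+mincoin(10)=1+2=3, 1+mincoin(8)=1+2=3, 1+mincoin(6)=1+3=4) = 3
mincoin(20) = min(1+mincoin(19)=1+3=4, 1+mincoin(16)=1+3=4, 1+mincoin(11)=1+1=2, 1+mincoin(9)=1+1=2, 1+mincoin(7)=1+4=5) = 2
mincoin(21) = min(1+mincoin(20)=1+2=3, 1+mincoin(17)=1+2=3, 1+mincoin(12)=1+2=3, 1+mincoin(10)=1+2=3, 1+mincoin(8)=1+2=3) = 3
mincoin(22) = min(1+mincoin(21)=1+3=4, 1+mincoin(18)=1+2=3, 1+mincoin(13)=1+1=2, 1+mincoin(11)=1+1=2, 1+mincoin(9)=1+1=2) = 2
mincoin(23) = min(1+mincoin(22)=1+2=3, 1+mincoin(19)=1+3=4, 1+mincoin(14)=1+2=3, 1+mincoin(12)=1+2=3, 1+mincoin(10)=1+2=3) = 3
mincoin(24) = min(1+mincoin(23)=1+3=4, 1+mincoin(20)=1+2=3, 1+mincoin(15)=1+2=3, 1+mincoin(13)=1+1=2, 1+mincoin(11)=1+1=2) = 2
mincoin(25) = min(1+mincoin(24)=1+2=3, 1+mincoin(21)=1+3=4, 1+mincoin(16)=1+3=4, 1+mincoin(14)=1+2=3, 1+mincoin(12)=1+2=3) = 3
mincoin(26) = min(1+mincoin(25)=1+3=4, 1+mincoin(22)=1+2=3, 1+mincoin(17)=1+2=3, 1+mincoin(15)=1+2=3, 1+mincoin(13)=1+1=2) = 2

2


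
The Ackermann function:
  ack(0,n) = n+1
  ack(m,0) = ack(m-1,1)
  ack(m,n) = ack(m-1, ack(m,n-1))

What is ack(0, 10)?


ack(0, 10) = 11
Result: ack(0, 10) = 11

11


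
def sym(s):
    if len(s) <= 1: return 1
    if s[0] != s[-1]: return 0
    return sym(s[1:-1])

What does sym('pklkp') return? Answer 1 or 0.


sym('pklkp'): s[0]='p' == s[-1]='p' -> check sym('klk')
sym('klk'): s[0]='k' == s[-1]='k' -> check sym('l')
sym('l'): len <= 1 -> return 1  (base case)
Result: 1 (palindrome)

1


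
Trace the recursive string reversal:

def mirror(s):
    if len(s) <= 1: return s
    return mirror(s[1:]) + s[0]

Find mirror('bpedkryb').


mirror('bpedkryb') = mirror('pedkryb') + 'b'
mirror('pedkryb') = mirror('edkryb') + 'p'
mirror('edkryb') = mirror('dkryb') + 'e'
mirror('dkryb') = mirror('kryb') + 'd'
mirror('kryb') = mirror('ryb') + 'k'
mirror('ryb') = mirror('yb') + 'r'
mirror('yb') = mirror('b') + 'y'
mirror('b') = 'b'  (base case)
Concatenating: 'b' + 'y' + 'r' + 'k' + 'd' + 'e' + 'p' + 'b' = 'byrkdepb'

byrkdepb


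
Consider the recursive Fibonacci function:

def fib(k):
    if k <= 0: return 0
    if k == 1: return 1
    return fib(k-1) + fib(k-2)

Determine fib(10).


Computing fib(10) bottom-up:
fib(0) = 0
fib(1) = 1
fib(2) = fib(1) + fib(0) = 1 + 0 = 1
fib(3) = fib(2) + fib(1) = 1 + 1 = 2
fib(4) = fib(3) + fib(2) = 2 + 1 = 3
fib(5) = fib(4) + fib(3) = 3 + 2 = 5
fib(6) = fib(5) + fib(4) = 5 + 3 = 8
fib(7) = fib(6) + fib(5) = 8 + 5 = 13
fib(8) = fib(7) + fib(6) = 13 + 8 = 21
fib(9) = fib(8) + fib(7) = 21 + 13 = 34
fib(10) = fib(9) + fib(8) = 34 + 21 = 55

55


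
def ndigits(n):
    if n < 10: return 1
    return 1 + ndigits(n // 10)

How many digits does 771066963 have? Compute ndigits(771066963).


ndigits(771066963) = 1 + ndigits(77106696)
ndigits(77106696) = 1 + ndigits(7710669)
ndigits(7710669) = 1 + ndigits(771066)
ndigits(771066) = 1 + ndigits(77106)
ndigits(77106) = 1 + ndigits(7710)
ndigits(7710) = 1 + ndigits(771)
ndigits(771) = 1 + ndigits(77)
ndigits(77) = 1 + ndigits(7)
ndigits(7) = 1  (base case: 7 < 10)
Unwinding: 1 + 1 + 1 + 1 + 1 + 1 + 1 + 1 + 1 = 9

9


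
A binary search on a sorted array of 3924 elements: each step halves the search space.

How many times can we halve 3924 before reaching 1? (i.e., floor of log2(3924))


3924 / 2 = 1962
1962 / 2 = 981
981 / 2 = 490
490 / 2 = 245
245 / 2 = 122
122 / 2 = 61
61 / 2 = 30
30 / 2 = 15
15 / 2 = 7
7 / 2 = 3
3 / 2 = 1
Reached 1 after 11 halvings

11


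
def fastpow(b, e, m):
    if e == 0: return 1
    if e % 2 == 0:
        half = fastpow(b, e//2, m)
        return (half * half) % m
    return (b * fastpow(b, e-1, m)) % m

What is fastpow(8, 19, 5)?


fastpow(8, 19, 5): e is odd, compute fastpow(8, 18, 5)
  fastpow(8, 18, 5): e is even, compute fastpow(8, 9, 5)
    fastpow(8, 9, 5): e is odd, compute fastpow(8, 8, 5)
      fastpow(8, 8, 5): e is even, compute fastpow(8, 4, 5)
        fastpow(8, 4, 5): e is even, compute fastpow(8, 2, 5)
          fastpow(8, 2, 5): e is even, compute fastpow(8, 1, 5)
          fastpow(8, 1, 5): e is odd, compute fastpow(8, 0, 5)
          fastpow(8, 0, 5) = 1
          (8 * 1) % 5 = 3
          half=3, (3*3) % 5 = 4
        half=4, (4*4) % 5 = 1
      half=1, (1*1) % 5 = 1
    (8 * 1) % 5 = 3
  half=3, (3*3) % 5 = 4
(8 * 4) % 5 = 2

2


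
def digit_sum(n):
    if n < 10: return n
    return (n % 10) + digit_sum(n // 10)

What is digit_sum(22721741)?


digit_sum(22721741) = 1 + digit_sum(2272174)
digit_sum(2272174) = 4 + digit_sum(227217)
digit_sum(227217) = 7 + digit_sum(22721)
digit_sum(22721) = 1 + digit_sum(2272)
digit_sum(2272) = 2 + digit_sum(227)
digit_sum(227) = 7 + digit_sum(22)
digit_sum(22) = 2 + digit_sum(2)
digit_sum(2) = 2  (base case)
Total: 1 + 4 + 7 + 1 + 2 + 7 + 2 + 2 = 26

26


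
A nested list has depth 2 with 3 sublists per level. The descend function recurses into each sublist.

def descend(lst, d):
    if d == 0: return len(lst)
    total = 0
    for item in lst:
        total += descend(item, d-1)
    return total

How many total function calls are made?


At depth 0 (root): 1 call
At depth 1: each of 1 parents calls descend on 3 children = 3 calls
At depth 2: each of 3 parents calls descend on 3 children = 9 calls
Total: 1 + 3 + 9 = 13

13


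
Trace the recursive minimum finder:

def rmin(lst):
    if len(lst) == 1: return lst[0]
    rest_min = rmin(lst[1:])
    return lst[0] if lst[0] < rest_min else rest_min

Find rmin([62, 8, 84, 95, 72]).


rmin([62, 8, 84, 95, 72]): compare 62 with rmin([8, 84, 95, 72])
rmin([8, 84, 95, 72]): compare 8 with rmin([84, 95, 72])
rmin([84, 95, 72]): compare 84 with rmin([95, 72])
rmin([95, 72]): compare 95 with rmin([72])
rmin([72]) = 72  (base case)
Compare 95 with 72 -> 72
Compare 84 with 72 -> 72
Compare 8 with 72 -> 8
Compare 62 with 8 -> 8

8


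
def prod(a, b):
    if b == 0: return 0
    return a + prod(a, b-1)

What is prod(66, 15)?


prod(66, 15) = 66 + prod(66, 14)
prod(66, 14) = 66 + prod(66, 13)
prod(66, 13) = 66 + prod(66, 12)
prod(66, 12) = 66 + prod(66, 11)
prod(66, 11) = 66 + prod(66, 10)
prod(66, 10) = 66 + prod(66, 9)
prod(66, 9) = 66 + prod(66, 8)
prod(66, 8) = 66 + prod(66, 7)
prod(66, 7) = 66 + prod(66, 6)
prod(66, 6) = 66 + prod(66, 5)
prod(66, 5) = 66 + prod(66, 4)
prod(66, 4) = 66 + prod(66, 3)
prod(66, 3) = 66 + prod(66, 2)
prod(66, 2) = 66 + prod(66, 1)
prod(66, 1) = 66 + prod(66, 0)
prod(66, 0) = 0  (base case)
Total: 66 + 66 + 66 + 66 + 66 + 66 + 66 + 66 + 66 + 66 + 66 + 66 + 66 + 66 + 66 + 0 = 990

990


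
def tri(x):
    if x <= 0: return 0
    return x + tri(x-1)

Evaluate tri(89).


tri(89)
= 89 + 88 + 87 + 86 + 85 + 84 + 83 + 82 + 81 + 80 + 79 + 78 + 77 + 76 + 75 + 74 + 73 + 72 + 71 + 70 + 69 + 68 + 67 + 66 + 65 + 64 + 63 + 62 + 61 + 60 + 59 + 58 + 57 + 56 + 55 + 54 + 53 + 52 + 51 + 50 + 49 + 48 + 47 + 46 + 45 + 44 + 43 + 42 + 41 + 40 + 39 + 38 + 37 + 36 + 35 + 34 + 33 + 32 + 31 + 30 + 29 + 28 + 27 + 26 + 25 + 24 + 23 + 22 + 21 + 20 + 19 + 18 + 17 + 16 + 15 + 14 + 13 + 12 + 11 + 10 + 9 + 8 + 7 + 6 + 5 + 4 + 3 + 2 + 1 + tri(0)
= 89 + 88 + 87 + 86 + 85 + 84 + 83 + 82 + 81 + 80 + 79 + 78 + 77 + 76 + 75 + 74 + 73 + 72 + 71 + 70 + 69 + 68 + 67 + 66 + 65 + 64 + 63 + 62 + 61 + 60 + 59 + 58 + 57 + 56 + 55 + 54 + 53 + 52 + 51 + 50 + 49 + 48 + 47 + 46 + 45 + 44 + 43 + 42 + 41 + 40 + 39 + 38 + 37 + 36 + 35 + 34 + 33 + 32 + 31 + 30 + 29 + 28 + 27 + 26 + 25 + 24 + 23 + 22 + 21 + 20 + 19 + 18 + 17 + 16 + 15 + 14 + 13 + 12 + 11 + 10 + 9 + 8 + 7 + 6 + 5 + 4 + 3 + 2 + 1 + 0
= 4005

4005


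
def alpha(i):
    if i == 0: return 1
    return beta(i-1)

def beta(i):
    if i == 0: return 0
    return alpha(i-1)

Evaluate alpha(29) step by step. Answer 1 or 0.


alpha(29) = beta(28)
beta(28) = alpha(27)
alpha(27) = beta(26)
beta(26) = alpha(25)
alpha(25) = beta(24)
beta(24) = alpha(23)
alpha(23) = beta(22)
beta(22) = alpha(21)
alpha(21) = beta(20)
beta(20) = alpha(19)
alpha(19) = beta(18)
beta(18) = alpha(17)
alpha(17) = beta(16)
beta(16) = alpha(15)
alpha(15) = beta(14)
beta(14) = alpha(13)
alpha(13) = beta(12)
beta(12) = alpha(11)
alpha(11) = beta(10)
beta(10) = alpha(9)
alpha(9) = beta(8)
beta(8) = alpha(7)
alpha(7) = beta(6)
beta(6) = alpha(5)
alpha(5) = beta(4)
beta(4) = alpha(3)
alpha(3) = beta(2)
beta(2) = alpha(1)
alpha(1) = beta(0)
beta(0) = 0  (base case)
Result: 0

0


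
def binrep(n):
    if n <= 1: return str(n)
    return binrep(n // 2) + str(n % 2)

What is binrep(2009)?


binrep(2009) = binrep(1004) + '1'
binrep(1004) = binrep(502) + '0'
binrep(502) = binrep(251) + '0'
binrep(251) = binrep(125) + '1'
binrep(125) = binrep(62) + '1'
binrep(62) = binrep(31) + '0'
binrep(31) = binrep(15) + '1'
binrep(15) = binrep(7) + '1'
binrep(7) = binrep(3) + '1'
binrep(3) = binrep(1) + '1'
binrep(1) = '1'  (base case)
Concatenating: '1' + '1' + '1' + '1' + '1' + '0' + '1' + '1' + '0' + '0' + '1' = '11111011001'

11111011001


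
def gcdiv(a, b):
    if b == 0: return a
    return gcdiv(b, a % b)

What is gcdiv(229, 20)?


gcdiv(229, 20) = gcdiv(20, 9)
gcdiv(20, 9) = gcdiv(9, 2)
gcdiv(9, 2) = gcdiv(2, 1)
gcdiv(2, 1) = gcdiv(1, 0)
gcdiv(1, 0) = 1  (base case)

1


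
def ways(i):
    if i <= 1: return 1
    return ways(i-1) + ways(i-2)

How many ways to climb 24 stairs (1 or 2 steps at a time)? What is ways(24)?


Building up from base cases:
ways(0) = 1
ways(1) = 1
ways(2) = ways(1) + ways(0) = 1 + 1 = 2
ways(3) = ways(2) + ways(1) = 2 + 1 = 3
ways(4) = ways(3) + ways(2) = 3 + 2 = 5
ways(5) = ways(4) + ways(3) = 5 + 3 = 8
ways(6) = ways(5) + ways(4) = 8 + 5 = 13
ways(7) = ways(6) + ways(5) = 13 + 8 = 21
ways(8) = ways(7) + ways(6) = 21 + 13 = 34
ways(9) = ways(8) + ways(7) = 34 + 21 = 55
ways(10) = ways(9) + ways(8) = 55 + 34 = 89
ways(11) = ways(10) + ways(9) = 89 + 55 = 144
ways(12) = ways(11) + ways(10) = 144 + 89 = 233
ways(13) = ways(12) + ways(11) = 233 + 144 = 377
ways(14) = ways(13) + ways(12) = 377 + 233 = 610
ways(15) = ways(14) + ways(13) = 610 + 377 = 987
ways(16) = ways(15) + ways(14) = 987 + 610 = 1597
ways(17) = ways(16) + ways(15) = 1597 + 987 = 2584
ways(18) = ways(17) + ways(16) = 2584 + 1597 = 4181
ways(19) = ways(18) + ways(17) = 4181 + 2584 = 6765
ways(20) = ways(19) + ways(18) = 6765 + 4181 = 10946
ways(21) = ways(20) + ways(19) = 10946 + 6765 = 17711
ways(22) = ways(21) + ways(20) = 17711 + 10946 = 28657
ways(23) = ways(22) + ways(21) = 28657 + 17711 = 46368
ways(24) = ways(23) + ways(22) = 46368 + 28657 = 75025

75025


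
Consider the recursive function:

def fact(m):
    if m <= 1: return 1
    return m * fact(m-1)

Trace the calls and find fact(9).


fact(9)
= 9 * fact(8)
= 9 * 8 * fact(7)
= 9 * 8 * 7 * fact(6)
= 9 * 8 * 7 * 6 * fact(5)
= 9 * 8 * 7 * 6 * 5 * fact(4)
= 9 * 8 * 7 * 6 * 5 * 4 * fact(3)
= 9 * 8 * 7 * 6 * 5 * 4 * 3 * fact(2)
= 9 * 8 * 7 * 6 * 5 * 4 * 3 * 2 * fact(1)
= 9 * 8 * 7 * 6 * 5 * 4 * 3 * 2 * 1
= 362880

362880


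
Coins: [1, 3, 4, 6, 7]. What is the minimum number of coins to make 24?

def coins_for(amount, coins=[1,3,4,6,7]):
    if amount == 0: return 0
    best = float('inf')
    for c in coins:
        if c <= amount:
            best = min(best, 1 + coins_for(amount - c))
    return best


Building up with DP:
coins_for(0) = 0
coins_for(1) = min(1+coins_for(0)=1+0=1) = 1
coins_for(2) = min(1+coins_for(1)=1+1=2) = 2
coins_for(3) = min(1+coins_for(2)=1+2=3, 1+coins_for(0)=1+0=1) = 1
coins_for(4) = min(1+coins_for(3)=1+1=2, 1+coins_for(1)=1+1=2, 1+coins_for(0)=1+0=1) = 1
coins_for(5) = min(1+coins_for(4)=1+1=2, 1+coins_for(2)=1+2=3, 1+coins_for(1)=1+1=2) = 2
coins_for(6) = min(1+coins_for(5)=1+2=3, 1+coins_for(3)=1+1=2, 1+coins_for(2)=1+2=3, 1+coins_for(0)=1+0=1) = 1
coins_for(7) = min(1+coins_for(6)=1+1=2, 1+coins_for(4)=1+1=2, 1+coins_for(3)=1+1=2, 1+coins_for(1)=1+1=2, 1+coins_for(0)=1+0=1) = 1
coins_for(8) = min(1+coins_for(7)=1+1=2, 1+coins_for(5)=1+2=3, 1+coins_for(4)=1+1=2, 1+coins_for(2)=1+2=3, 1+coins_for(1)=1+1=2) = 2
coins_for(9) = min(1+coins_for(8)=1+2=3, 1+coins_for(6)=1+1=2, 1+coins_for(5)=1+2=3, 1+coins_for(3)=1+1=2, 1+coins_for(2)=1+2=3) = 2
coins_for(10) = min(1+coins_for(9)=1+2=3, 1+coins_for(7)=1+1=2, 1+coins_for(6)=1+1=2, 1+coins_for(4)=1+1=2, 1+coins_for(3)=1+1=2) = 2
coins_for(11) = min(1+coins_for(10)=1+2=3, 1+coins_for(8)=1+2=3, 1+coins_for(7)=1+1=2, 1+coins_for(5)=1+2=3, 1+coins_for(4)=1+1=2) = 2
coins_for(12) = min(1+coins_for(11)=1+2=3, 1+coins_for(9)=1+2=3, 1+coins_for(8)=1+2=3, 1+coins_for(6)=1+1=2, 1+coins_for(5)=1+2=3) = 2
coins_for(13) = min(1+coins_for(12)=1+2=3, 1+coins_for(10)=1+2=3, 1+coins_for(9)=1+2=3, 1+coins_for(7)=1+1=2, 1+coins_for(6)=1+1=2) = 2
coins_for(14) = min(1+coins_for(13)=1+2=3, 1+coins_for(11)=1+2=3, 1+coins_for(10)=1+2=3, 1+coins_for(8)=1+2=3, 1+coins_for(7)=1+1=2) = 2
coins_for(15) = min(1+coins_for(14)=1+2=3, 1+coins_for(12)=1+2=3, 1+coins_for(11)=1+2=3, 1+coins_for(9)=1+2=3, 1+coins_for(8)=1+2=3) = 3
coins_for(16) = min(1+coins_for(15)=1+3=4, 1+coins_for(13)=1+2=3, 1+coins_for(12)=1+2=3, 1+coins_for(10)=1+2=3, 1+coins_for(9)=1+2=3) = 3
coins_for(17) = min(1+coins_for(16)=1+3=4, 1+coins_for(14)=1+2=3, 1+coins_for(13)=1+2=3, 1+coins_for(11)=1+2=3, 1+coins_for(10)=1+2=3) = 3
coins_for(18) = min(1+coins_for(17)=1+3=4, 1+coins_for(15)=1+3=4, 1+coins_for(14)=1+2=3, 1+coins_for(12)=1+2=3, 1+coins_for(11)=1+2=3) = 3
coins_for(19) = min(1+coins_for(18)=1+3=4, 1+coins_for(16)=1+3=4, 1+coins_for(15)=1+3=4, 1+coins_for(13)=1+2=3, 1+coins_for(12)=1+2=3) = 3
coins_for(20) = min(1+coins_for(19)=1+3=4, 1+coins_for(17)=1+3=4, 1+coins_for(16)=1+3=4, 1+coins_for(14)=1+2=3, 1+coins_for(13)=1+2=3) = 3
coins_for(21) = min(1+coins_for(20)=1+3=4, 1+coins_for(18)=1+3=4, 1+coins_for(17)=1+3=4, 1+coins_for(15)=1+3=4, 1+coins_for(14)=1+2=3) = 3
coins_for(22) = min(1+coins_for(21)=1+3=4, 1+coins_for(19)=1+3=4, 1+coins_for(18)=1+3=4, 1+coins_for(16)=1+3=4, 1+coins_for(15)=1+3=4) = 4
coins_for(23) = min(1+coins_for(22)=1+4=5, 1+coins_for(20)=1+3=4, 1+coins_for(19)=1+3=4, 1+coins_for(17)=1+3=4, 1+coins_for(16)=1+3=4) = 4
coins_for(24) = min(1+coins_for(23)=1+4=5, 1+coins_for(21)=1+3=4, 1+coins_for(20)=1+3=4, 1+coins_for(18)=1+3=4, 1+coins_for(17)=1+3=4) = 4

4


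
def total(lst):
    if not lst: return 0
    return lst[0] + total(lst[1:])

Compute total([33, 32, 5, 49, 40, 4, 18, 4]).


total([33, 32, 5, 49, 40, 4, 18, 4]) = 33 + total([32, 5, 49, 40, 4, 18, 4])
total([32, 5, 49, 40, 4, 18, 4]) = 32 + total([5, 49, 40, 4, 18, 4])
total([5, 49, 40, 4, 18, 4]) = 5 + total([49, 40, 4, 18, 4])
total([49, 40, 4, 18, 4]) = 49 + total([40, 4, 18, 4])
total([40, 4, 18, 4]) = 40 + total([4, 18, 4])
total([4, 18, 4]) = 4 + total([18, 4])
total([18, 4]) = 18 + total([4])
total([4]) = 4 + total([])
total([]) = 0  (base case)
Total: 33 + 32 + 5 + 49 + 40 + 4 + 18 + 4 + 0 = 185

185


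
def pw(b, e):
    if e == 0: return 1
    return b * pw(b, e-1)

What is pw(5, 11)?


pw(5, 11)
= 5 * pw(5, 10)
= 5 * 5 * pw(5, 9)
= 5 * 5 * 5 * pw(5, 8)
= 5 * 5 * 5 * 5 * pw(5, 7)
= 5 * 5 * 5 * 5 * 5 * pw(5, 6)
= 5 * 5 * 5 * 5 * 5 * 5 * pw(5, 5)
= 5 * 5 * 5 * 5 * 5 * 5 * 5 * pw(5, 4)
= 5 * 5 * 5 * 5 * 5 * 5 * 5 * 5 * pw(5, 3)
= 5 * 5 * 5 * 5 * 5 * 5 * 5 * 5 * 5 * pw(5, 2)
= 5 * 5 * 5 * 5 * 5 * 5 * 5 * 5 * 5 * 5 * pw(5, 1)
= 5 * 5 * 5 * 5 * 5 * 5 * 5 * 5 * 5 * 5 * 5 * pw(5, 0)
= 5 * 5 * 5 * 5 * 5 * 5 * 5 * 5 * 5 * 5 * 5 * 1
= 48828125

48828125


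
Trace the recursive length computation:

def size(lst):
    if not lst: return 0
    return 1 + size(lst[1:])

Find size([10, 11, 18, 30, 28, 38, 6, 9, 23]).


size([10, 11, 18, 30, 28, 38, 6, 9, 23]) = 1 + size([11, 18, 30, 28, 38, 6, 9, 23])
size([11, 18, 30, 28, 38, 6, 9, 23]) = 1 + size([18, 30, 28, 38, 6, 9, 23])
size([18, 30, 28, 38, 6, 9, 23]) = 1 + size([30, 28, 38, 6, 9, 23])
size([30, 28, 38, 6, 9, 23]) = 1 + size([28, 38, 6, 9, 23])
size([28, 38, 6, 9, 23]) = 1 + size([38, 6, 9, 23])
size([38, 6, 9, 23]) = 1 + size([6, 9, 23])
size([6, 9, 23]) = 1 + size([9, 23])
size([9, 23]) = 1 + size([23])
size([23]) = 1 + size([])
size([]) = 0  (base case)
Unwinding: 1 + 1 + 1 + 1 + 1 + 1 + 1 + 1 + 1 + 0 = 9

9


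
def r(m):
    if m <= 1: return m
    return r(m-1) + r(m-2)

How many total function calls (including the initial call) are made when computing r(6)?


Let C(n) = total calls for r(n)
C(0) = 1, C(1) = 1
C(2) = 1 + C(1) + C(0) = 1 + 1 + 1 = 3
C(3) = 1 + C(2) + C(1) = 1 + 3 + 1 = 5
C(4) = 1 + C(3) + C(2) = 1 + 5 + 3 = 9
C(5) = 1 + C(4) + C(3) = 1 + 9 + 5 = 15
C(6) = 1 + C(5) + C(4) = 1 + 15 + 9 = 25

25


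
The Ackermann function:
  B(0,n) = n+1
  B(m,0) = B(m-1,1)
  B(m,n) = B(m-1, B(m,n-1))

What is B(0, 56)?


B(0, 56) = 57
Result: B(0, 56) = 57

57


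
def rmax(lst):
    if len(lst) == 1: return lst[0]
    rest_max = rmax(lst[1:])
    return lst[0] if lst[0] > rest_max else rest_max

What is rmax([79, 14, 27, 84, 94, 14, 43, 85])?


rmax([79, 14, 27, 84, 94, 14, 43, 85]): compare 79 with rmax([14, 27, 84, 94, 14, 43, 85])
rmax([14, 27, 84, 94, 14, 43, 85]): compare 14 with rmax([27, 84, 94, 14, 43, 85])
rmax([27, 84, 94, 14, 43, 85]): compare 27 with rmax([84, 94, 14, 43, 85])
rmax([84, 94, 14, 43, 85]): compare 84 with rmax([94, 14, 43, 85])
rmax([94, 14, 43, 85]): compare 94 with rmax([14, 43, 85])
rmax([14, 43, 85]): compare 14 with rmax([43, 85])
rmax([43, 85]): compare 43 with rmax([85])
rmax([85]) = 85  (base case)
Compare 43 with 85 -> 85
Compare 14 with 85 -> 85
Compare 94 with 85 -> 94
Compare 84 with 94 -> 94
Compare 27 with 94 -> 94
Compare 14 with 94 -> 94
Compare 79 with 94 -> 94

94


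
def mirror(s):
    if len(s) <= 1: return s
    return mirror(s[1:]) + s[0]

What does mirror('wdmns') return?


mirror('wdmns') = mirror('dmns') + 'w'
mirror('dmns') = mirror('mns') + 'd'
mirror('mns') = mirror('ns') + 'm'
mirror('ns') = mirror('s') + 'n'
mirror('s') = 's'  (base case)
Concatenating: 's' + 'n' + 'm' + 'd' + 'w' = 'snmdw'

snmdw


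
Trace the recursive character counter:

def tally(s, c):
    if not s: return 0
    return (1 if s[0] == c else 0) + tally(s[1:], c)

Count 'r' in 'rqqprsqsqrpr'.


s[0]='r' == 'r' -> 1
s[0]='q' != 'r' -> 0
s[0]='q' != 'r' -> 0
s[0]='p' != 'r' -> 0
s[0]='r' == 'r' -> 1
s[0]='s' != 'r' -> 0
s[0]='q' != 'r' -> 0
s[0]='s' != 'r' -> 0
s[0]='q' != 'r' -> 0
s[0]='r' == 'r' -> 1
s[0]='p' != 'r' -> 0
s[0]='r' == 'r' -> 1
Sum: 1 + 0 + 0 + 0 + 1 + 0 + 0 + 0 + 0 + 1 + 0 + 1 = 4

4


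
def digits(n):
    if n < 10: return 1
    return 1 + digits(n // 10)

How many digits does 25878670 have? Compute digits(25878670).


digits(25878670) = 1 + digits(2587867)
digits(2587867) = 1 + digits(258786)
digits(258786) = 1 + digits(25878)
digits(25878) = 1 + digits(2587)
digits(2587) = 1 + digits(258)
digits(258) = 1 + digits(25)
digits(25) = 1 + digits(2)
digits(2) = 1  (base case: 2 < 10)
Unwinding: 1 + 1 + 1 + 1 + 1 + 1 + 1 + 1 = 8

8


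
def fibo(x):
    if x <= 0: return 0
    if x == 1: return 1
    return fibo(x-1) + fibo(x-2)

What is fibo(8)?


Computing fibo(8) bottom-up:
fibo(0) = 0
fibo(1) = 1
fibo(2) = fibo(1) + fibo(0) = 1 + 0 = 1
fibo(3) = fibo(2) + fibo(1) = 1 + 1 = 2
fibo(4) = fibo(3) + fibo(2) = 2 + 1 = 3
fibo(5) = fibo(4) + fibo(3) = 3 + 2 = 5
fibo(6) = fibo(5) + fibo(4) = 5 + 3 = 8
fibo(7) = fibo(6) + fibo(5) = 8 + 5 = 13
fibo(8) = fibo(7) + fibo(6) = 13 + 8 = 21

21


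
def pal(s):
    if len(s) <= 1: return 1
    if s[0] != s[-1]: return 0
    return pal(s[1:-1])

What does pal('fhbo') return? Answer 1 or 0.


pal('fhbo'): s[0]='f' != s[-1]='o' -> return 0
Result: 0 (not a palindrome)

0


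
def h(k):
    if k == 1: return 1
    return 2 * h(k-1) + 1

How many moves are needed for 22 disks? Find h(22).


h(22) = 2 * h(21) + 1
h(21) = 2 * h(20) + 1
h(20) = 2 * h(19) + 1
h(19) = 2 * h(18) + 1
h(18) = 2 * h(17) + 1
h(17) = 2 * h(16) + 1
h(16) = 2 * h(15) + 1
h(15) = 2 * h(14) + 1
h(14) = 2 * h(13) + 1
h(13) = 2 * h(12) + 1
h(12) = 2 * h(11) + 1
h(11) = 2 * h(10) + 1
h(10) = 2 * h(9) + 1
h(9) = 2 * h(8) + 1
h(8) = 2 * h(7) + 1
h(7) = 2 * h(6) + 1
h(6) = 2 * h(5) + 1
h(5) = 2 * h(4) + 1
h(4) = 2 * h(3) + 1
h(3) = 2 * h(2) + 1
h(2) = 2 * h(1) + 1
h(1) = 1  (base case)
h(2) = 2 * 1 + 1 = 3
h(3) = 2 * 3 + 1 = 7
h(4) = 2 * 7 + 1 = 15
h(5) = 2 * 15 + 1 = 31
h(6) = 2 * 31 + 1 = 63
h(7) = 2 * 63 + 1 = 127
h(8) = 2 * 127 + 1 = 255
h(9) = 2 * 255 + 1 = 511
h(10) = 2 * 511 + 1 = 1023
h(11) = 2 * 1023 + 1 = 2047
h(12) = 2 * 2047 + 1 = 4095
h(13) = 2 * 4095 + 1 = 8191
h(14) = 2 * 8191 + 1 = 16383
h(15) = 2 * 16383 + 1 = 32767
h(16) = 2 * 32767 + 1 = 65535
h(17) = 2 * 65535 + 1 = 131071
h(18) = 2 * 131071 + 1 = 262143
h(19) = 2 * 262143 + 1 = 524287
h(20) = 2 * 524287 + 1 = 1048575
h(21) = 2 * 1048575 + 1 = 2097151
h(22) = 2 * 2097151 + 1 = 4194303

4194303


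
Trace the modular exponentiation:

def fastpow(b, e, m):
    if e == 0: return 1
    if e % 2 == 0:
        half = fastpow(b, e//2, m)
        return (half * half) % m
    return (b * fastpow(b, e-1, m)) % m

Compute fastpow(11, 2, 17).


fastpow(11, 2, 17): e is even, compute fastpow(11, 1, 17)
  fastpow(11, 1, 17): e is odd, compute fastpow(11, 0, 17)
    fastpow(11, 0, 17) = 1
  (11 * 1) % 17 = 11
half=11, (11*11) % 17 = 2

2


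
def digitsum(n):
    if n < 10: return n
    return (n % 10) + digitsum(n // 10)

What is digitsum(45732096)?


digitsum(45732096) = 6 + digitsum(4573209)
digitsum(4573209) = 9 + digitsum(457320)
digitsum(457320) = 0 + digitsum(45732)
digitsum(45732) = 2 + digitsum(4573)
digitsum(4573) = 3 + digitsum(457)
digitsum(457) = 7 + digitsum(45)
digitsum(45) = 5 + digitsum(4)
digitsum(4) = 4  (base case)
Total: 6 + 9 + 0 + 2 + 3 + 7 + 5 + 4 = 36

36


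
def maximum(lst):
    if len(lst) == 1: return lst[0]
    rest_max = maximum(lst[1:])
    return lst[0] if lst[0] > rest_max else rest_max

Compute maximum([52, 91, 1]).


maximum([52, 91, 1]): compare 52 with maximum([91, 1])
maximum([91, 1]): compare 91 with maximum([1])
maximum([1]) = 1  (base case)
Compare 91 with 1 -> 91
Compare 52 with 91 -> 91

91


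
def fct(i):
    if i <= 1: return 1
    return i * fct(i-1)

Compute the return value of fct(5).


fct(5)
= 5 * fct(4)
= 5 * 4 * fct(3)
= 5 * 4 * 3 * fct(2)
= 5 * 4 * 3 * 2 * fct(1)
= 5 * 4 * 3 * 2 * 1
= 120

120


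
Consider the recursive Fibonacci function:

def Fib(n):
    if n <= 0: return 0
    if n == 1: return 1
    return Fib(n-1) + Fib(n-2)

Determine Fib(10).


Computing Fib(10) bottom-up:
Fib(0) = 0
Fib(1) = 1
Fib(2) = Fib(1) + Fib(0) = 1 + 0 = 1
Fib(3) = Fib(2) + Fib(1) = 1 + 1 = 2
Fib(4) = Fib(3) + Fib(2) = 2 + 1 = 3
Fib(5) = Fib(4) + Fib(3) = 3 + 2 = 5
Fib(6) = Fib(5) + Fib(4) = 5 + 3 = 8
Fib(7) = Fib(6) + Fib(5) = 8 + 5 = 13
Fib(8) = Fib(7) + Fib(6) = 13 + 8 = 21
Fib(9) = Fib(8) + Fib(7) = 21 + 13 = 34
Fib(10) = Fib(9) + Fib(8) = 34 + 21 = 55

55


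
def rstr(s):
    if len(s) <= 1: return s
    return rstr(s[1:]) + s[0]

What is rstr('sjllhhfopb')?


rstr('sjllhhfopb') = rstr('jllhhfopb') + 's'
rstr('jllhhfopb') = rstr('llhhfopb') + 'j'
rstr('llhhfopb') = rstr('lhhfopb') + 'l'
rstr('lhhfopb') = rstr('hhfopb') + 'l'
rstr('hhfopb') = rstr('hfopb') + 'h'
rstr('hfopb') = rstr('fopb') + 'h'
rstr('fopb') = rstr('opb') + 'f'
rstr('opb') = rstr('pb') + 'o'
rstr('pb') = rstr('b') + 'p'
rstr('b') = 'b'  (base case)
Concatenating: 'b' + 'p' + 'o' + 'f' + 'h' + 'h' + 'l' + 'l' + 'j' + 's' = 'bpofhhlljs'

bpofhhlljs


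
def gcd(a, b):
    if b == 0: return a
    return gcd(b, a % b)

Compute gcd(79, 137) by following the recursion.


gcd(79, 137) = gcd(137, 79)
gcd(137, 79) = gcd(79, 58)
gcd(79, 58) = gcd(58, 21)
gcd(58, 21) = gcd(21, 16)
gcd(21, 16) = gcd(16, 5)
gcd(16, 5) = gcd(5, 1)
gcd(5, 1) = gcd(1, 0)
gcd(1, 0) = 1  (base case)

1


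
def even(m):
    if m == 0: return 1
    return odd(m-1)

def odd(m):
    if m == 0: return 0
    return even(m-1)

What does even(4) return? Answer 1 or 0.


even(4) = odd(3)
odd(3) = even(2)
even(2) = odd(1)
odd(1) = even(0)
even(0) = 1  (base case)
Result: 1

1


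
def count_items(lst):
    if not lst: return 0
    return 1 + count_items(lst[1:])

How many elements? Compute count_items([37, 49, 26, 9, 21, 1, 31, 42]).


count_items([37, 49, 26, 9, 21, 1, 31, 42]) = 1 + count_items([49, 26, 9, 21, 1, 31, 42])
count_items([49, 26, 9, 21, 1, 31, 42]) = 1 + count_items([26, 9, 21, 1, 31, 42])
count_items([26, 9, 21, 1, 31, 42]) = 1 + count_items([9, 21, 1, 31, 42])
count_items([9, 21, 1, 31, 42]) = 1 + count_items([21, 1, 31, 42])
count_items([21, 1, 31, 42]) = 1 + count_items([1, 31, 42])
count_items([1, 31, 42]) = 1 + count_items([31, 42])
count_items([31, 42]) = 1 + count_items([42])
count_items([42]) = 1 + count_items([])
count_items([]) = 0  (base case)
Unwinding: 1 + 1 + 1 + 1 + 1 + 1 + 1 + 1 + 0 = 8

8


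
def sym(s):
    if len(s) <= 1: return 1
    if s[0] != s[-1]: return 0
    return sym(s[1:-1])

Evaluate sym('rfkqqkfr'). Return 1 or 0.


sym('rfkqqkfr'): s[0]='r' == s[-1]='r' -> check sym('fkqqkf')
sym('fkqqkf'): s[0]='f' == s[-1]='f' -> check sym('kqqk')
sym('kqqk'): s[0]='k' == s[-1]='k' -> check sym('qq')
sym('qq'): s[0]='q' == s[-1]='q' -> check sym('')
sym(''): len <= 1 -> return 1  (base case)
Result: 1 (palindrome)

1


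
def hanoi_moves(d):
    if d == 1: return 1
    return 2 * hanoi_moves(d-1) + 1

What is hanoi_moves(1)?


hanoi_moves(1) = 1  (base case)

1


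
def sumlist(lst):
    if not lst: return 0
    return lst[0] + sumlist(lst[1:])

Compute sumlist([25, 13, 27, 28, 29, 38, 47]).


sumlist([25, 13, 27, 28, 29, 38, 47]) = 25 + sumlist([13, 27, 28, 29, 38, 47])
sumlist([13, 27, 28, 29, 38, 47]) = 13 + sumlist([27, 28, 29, 38, 47])
sumlist([27, 28, 29, 38, 47]) = 27 + sumlist([28, 29, 38, 47])
sumlist([28, 29, 38, 47]) = 28 + sumlist([29, 38, 47])
sumlist([29, 38, 47]) = 29 + sumlist([38, 47])
sumlist([38, 47]) = 38 + sumlist([47])
sumlist([47]) = 47 + sumlist([])
sumlist([]) = 0  (base case)
Total: 25 + 13 + 27 + 28 + 29 + 38 + 47 + 0 = 207

207


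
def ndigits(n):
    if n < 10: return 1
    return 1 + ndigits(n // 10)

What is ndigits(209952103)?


ndigits(209952103) = 1 + ndigits(20995210)
ndigits(20995210) = 1 + ndigits(2099521)
ndigits(2099521) = 1 + ndigits(209952)
ndigits(209952) = 1 + ndigits(20995)
ndigits(20995) = 1 + ndigits(2099)
ndigits(2099) = 1 + ndigits(209)
ndigits(209) = 1 + ndigits(20)
ndigits(20) = 1 + ndigits(2)
ndigits(2) = 1  (base case: 2 < 10)
Unwinding: 1 + 1 + 1 + 1 + 1 + 1 + 1 + 1 + 1 = 9

9


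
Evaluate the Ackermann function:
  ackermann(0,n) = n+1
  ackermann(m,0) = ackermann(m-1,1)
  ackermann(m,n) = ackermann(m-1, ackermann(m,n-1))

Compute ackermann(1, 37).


ackermann(1, 37) = ackermann(0, ackermann(1, 36))
  ackermann(1, 36) = ackermann(0, ackermann(1, 35))
    ackermann(1, 35) = ackermann(0, ackermann(1, 34))
      ackermann(1, 34) = ackermann(0, ackermann(1, 33))
        ackermann(1, 33) = ackermann(0, ackermann(1, 32))
          ackermann(1, 32) = ackermann(0, ackermann(1, 31))
          ackermann(1, 31) = ackermann(0, ackermann(1, 30))
          ackermann(1, 30) = ackermann(0, ackermann(1, 29))
          ackermann(1, 29) = ackermann(0, ackermann(1, 28))
          ackermann(1, 28) = ackermann(0, ackermann(1, 27))
          ackermann(1, 27) = ackermann(0, ackermann(1, 26))
          ackermann(1, 26) = ackermann(0, ackermann(1, 25))
          ackermann(1, 25) = ackermann(0, ackermann(1, 24))
          ackermann(1, 24) = ackermann(0, ackermann(1, 23))
          ackermann(1, 23) = ackermann(0, ackermann(1, 22))
          ackermann(1, 22) = ackermann(0, ackermann(1, 21))
          ackermann(1, 21) = ackermann(0, ackermann(1, 20))
          ackermann(1, 20) = ackermann(0, ackermann(1, 19))
          ackermann(1, 19) = ackermann(0, ackermann(1, 18))
          ackermann(1, 18) = ackermann(0, ackermann(1, 17))
          ackermann(1, 17) = ackermann(0, ackermann(1, 16))
          ackermann(1, 16) = ackermann(0, ackermann(1, 15))
          ackermann(1, 15) = ackermann(0, ackermann(1, 14))
          ackermann(1, 14) = ackermann(0, ackermann(1, 13))
          ackermann(1, 13) = ackermann(0, ackermann(1, 12))
... (trace truncated)
Result: ackermann(1, 37) = 39

39


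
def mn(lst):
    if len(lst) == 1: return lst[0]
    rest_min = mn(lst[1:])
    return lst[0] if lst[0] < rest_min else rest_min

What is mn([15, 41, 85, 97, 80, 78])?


mn([15, 41, 85, 97, 80, 78]): compare 15 with mn([41, 85, 97, 80, 78])
mn([41, 85, 97, 80, 78]): compare 41 with mn([85, 97, 80, 78])
mn([85, 97, 80, 78]): compare 85 with mn([97, 80, 78])
mn([97, 80, 78]): compare 97 with mn([80, 78])
mn([80, 78]): compare 80 with mn([78])
mn([78]) = 78  (base case)
Compare 80 with 78 -> 78
Compare 97 with 78 -> 78
Compare 85 with 78 -> 78
Compare 41 with 78 -> 41
Compare 15 with 41 -> 15

15
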